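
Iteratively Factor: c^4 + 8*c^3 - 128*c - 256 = (c + 4)*(c^3 + 4*c^2 - 16*c - 64) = (c + 4)^2*(c^2 - 16) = (c - 4)*(c + 4)^2*(c + 4)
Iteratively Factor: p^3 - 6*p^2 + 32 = (p + 2)*(p^2 - 8*p + 16) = (p - 4)*(p + 2)*(p - 4)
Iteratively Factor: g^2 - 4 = (g - 2)*(g + 2)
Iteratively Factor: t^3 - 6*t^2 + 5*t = (t)*(t^2 - 6*t + 5) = t*(t - 5)*(t - 1)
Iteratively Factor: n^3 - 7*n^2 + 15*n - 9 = (n - 1)*(n^2 - 6*n + 9) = (n - 3)*(n - 1)*(n - 3)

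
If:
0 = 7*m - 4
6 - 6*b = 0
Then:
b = 1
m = 4/7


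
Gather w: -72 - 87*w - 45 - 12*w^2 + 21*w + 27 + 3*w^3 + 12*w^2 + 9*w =3*w^3 - 57*w - 90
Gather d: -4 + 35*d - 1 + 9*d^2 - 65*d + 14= 9*d^2 - 30*d + 9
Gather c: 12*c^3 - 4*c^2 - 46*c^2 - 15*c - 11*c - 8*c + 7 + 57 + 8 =12*c^3 - 50*c^2 - 34*c + 72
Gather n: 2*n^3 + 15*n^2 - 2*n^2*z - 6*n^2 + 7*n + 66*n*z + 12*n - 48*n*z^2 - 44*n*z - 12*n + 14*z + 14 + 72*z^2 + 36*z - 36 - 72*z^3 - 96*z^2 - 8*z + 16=2*n^3 + n^2*(9 - 2*z) + n*(-48*z^2 + 22*z + 7) - 72*z^3 - 24*z^2 + 42*z - 6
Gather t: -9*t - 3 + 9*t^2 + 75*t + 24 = 9*t^2 + 66*t + 21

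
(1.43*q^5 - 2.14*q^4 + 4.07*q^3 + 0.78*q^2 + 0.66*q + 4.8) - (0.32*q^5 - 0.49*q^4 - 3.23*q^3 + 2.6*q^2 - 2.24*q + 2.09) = 1.11*q^5 - 1.65*q^4 + 7.3*q^3 - 1.82*q^2 + 2.9*q + 2.71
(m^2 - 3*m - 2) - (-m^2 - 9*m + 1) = 2*m^2 + 6*m - 3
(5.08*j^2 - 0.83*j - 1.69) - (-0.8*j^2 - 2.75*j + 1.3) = 5.88*j^2 + 1.92*j - 2.99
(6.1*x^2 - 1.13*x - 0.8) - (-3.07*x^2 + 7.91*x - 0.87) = 9.17*x^2 - 9.04*x + 0.07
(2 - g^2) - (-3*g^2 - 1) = 2*g^2 + 3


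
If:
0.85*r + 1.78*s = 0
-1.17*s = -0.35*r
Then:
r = 0.00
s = 0.00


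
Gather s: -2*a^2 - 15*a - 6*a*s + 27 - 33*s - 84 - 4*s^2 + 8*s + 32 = -2*a^2 - 15*a - 4*s^2 + s*(-6*a - 25) - 25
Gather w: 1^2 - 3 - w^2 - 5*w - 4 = -w^2 - 5*w - 6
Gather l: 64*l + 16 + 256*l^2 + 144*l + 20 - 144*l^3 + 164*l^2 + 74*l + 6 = -144*l^3 + 420*l^2 + 282*l + 42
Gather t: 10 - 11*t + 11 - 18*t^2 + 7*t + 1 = -18*t^2 - 4*t + 22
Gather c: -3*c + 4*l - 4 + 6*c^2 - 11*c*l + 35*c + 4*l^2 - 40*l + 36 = 6*c^2 + c*(32 - 11*l) + 4*l^2 - 36*l + 32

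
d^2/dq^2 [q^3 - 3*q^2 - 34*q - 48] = 6*q - 6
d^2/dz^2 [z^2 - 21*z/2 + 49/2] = 2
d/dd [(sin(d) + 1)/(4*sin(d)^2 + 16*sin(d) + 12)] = -cos(d)/(4*(sin(d) + 3)^2)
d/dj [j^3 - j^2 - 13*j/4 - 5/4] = 3*j^2 - 2*j - 13/4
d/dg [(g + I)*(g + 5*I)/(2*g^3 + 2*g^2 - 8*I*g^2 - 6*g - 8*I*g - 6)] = (-g^4 - 12*I*g^3 + g^2*(-12 - 10*I) + g*(4 - 40*I) - 15 - 38*I)/(2*g^6 + g^5*(4 - 16*I) + g^4*(-42 - 32*I) + g^3*(-88 + 32*I) + g^2*(-26 + 96*I) + g*(36 + 48*I) + 18)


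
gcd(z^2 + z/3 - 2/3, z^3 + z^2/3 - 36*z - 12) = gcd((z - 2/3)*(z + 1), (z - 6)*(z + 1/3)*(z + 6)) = 1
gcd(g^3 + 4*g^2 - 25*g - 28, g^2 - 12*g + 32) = g - 4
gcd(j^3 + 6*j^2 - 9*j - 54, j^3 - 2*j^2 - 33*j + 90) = j^2 + 3*j - 18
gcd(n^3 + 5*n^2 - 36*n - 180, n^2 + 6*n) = n + 6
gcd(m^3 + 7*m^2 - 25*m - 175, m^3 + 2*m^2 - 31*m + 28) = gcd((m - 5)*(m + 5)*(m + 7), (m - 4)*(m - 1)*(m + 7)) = m + 7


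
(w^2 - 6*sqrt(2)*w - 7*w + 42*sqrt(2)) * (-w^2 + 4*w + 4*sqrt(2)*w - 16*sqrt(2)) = -w^4 + 11*w^3 + 10*sqrt(2)*w^3 - 110*sqrt(2)*w^2 - 76*w^2 + 280*sqrt(2)*w + 528*w - 1344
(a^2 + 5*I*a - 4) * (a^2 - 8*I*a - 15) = a^4 - 3*I*a^3 + 21*a^2 - 43*I*a + 60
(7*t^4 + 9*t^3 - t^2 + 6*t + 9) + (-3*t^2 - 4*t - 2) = 7*t^4 + 9*t^3 - 4*t^2 + 2*t + 7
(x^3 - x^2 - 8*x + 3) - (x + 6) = x^3 - x^2 - 9*x - 3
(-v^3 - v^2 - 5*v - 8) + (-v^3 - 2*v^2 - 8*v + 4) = -2*v^3 - 3*v^2 - 13*v - 4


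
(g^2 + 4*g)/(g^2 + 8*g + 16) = g/(g + 4)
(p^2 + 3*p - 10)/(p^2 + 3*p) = (p^2 + 3*p - 10)/(p*(p + 3))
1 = 1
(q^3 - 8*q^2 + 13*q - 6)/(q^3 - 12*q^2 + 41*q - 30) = (q - 1)/(q - 5)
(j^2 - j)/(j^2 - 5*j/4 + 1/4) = 4*j/(4*j - 1)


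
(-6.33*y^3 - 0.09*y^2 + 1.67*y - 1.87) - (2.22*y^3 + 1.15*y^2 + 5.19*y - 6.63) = -8.55*y^3 - 1.24*y^2 - 3.52*y + 4.76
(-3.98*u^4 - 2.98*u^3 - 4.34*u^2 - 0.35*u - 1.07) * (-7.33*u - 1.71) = 29.1734*u^5 + 28.6492*u^4 + 36.908*u^3 + 9.9869*u^2 + 8.4416*u + 1.8297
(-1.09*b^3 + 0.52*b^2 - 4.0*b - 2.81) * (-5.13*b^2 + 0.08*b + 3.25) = 5.5917*b^5 - 2.7548*b^4 + 17.0191*b^3 + 15.7853*b^2 - 13.2248*b - 9.1325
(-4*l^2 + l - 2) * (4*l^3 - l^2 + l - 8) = -16*l^5 + 8*l^4 - 13*l^3 + 35*l^2 - 10*l + 16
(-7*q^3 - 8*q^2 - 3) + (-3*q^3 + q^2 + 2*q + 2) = -10*q^3 - 7*q^2 + 2*q - 1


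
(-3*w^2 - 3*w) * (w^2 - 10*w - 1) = -3*w^4 + 27*w^3 + 33*w^2 + 3*w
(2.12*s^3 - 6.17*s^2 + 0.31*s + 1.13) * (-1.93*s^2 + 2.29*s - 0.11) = -4.0916*s^5 + 16.7629*s^4 - 14.9608*s^3 - 0.7923*s^2 + 2.5536*s - 0.1243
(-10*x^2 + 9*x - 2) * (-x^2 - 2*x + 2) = 10*x^4 + 11*x^3 - 36*x^2 + 22*x - 4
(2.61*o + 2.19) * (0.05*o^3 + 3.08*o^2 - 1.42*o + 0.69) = 0.1305*o^4 + 8.1483*o^3 + 3.039*o^2 - 1.3089*o + 1.5111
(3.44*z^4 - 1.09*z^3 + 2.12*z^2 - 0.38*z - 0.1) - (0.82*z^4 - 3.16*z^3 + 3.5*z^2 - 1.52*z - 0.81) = 2.62*z^4 + 2.07*z^3 - 1.38*z^2 + 1.14*z + 0.71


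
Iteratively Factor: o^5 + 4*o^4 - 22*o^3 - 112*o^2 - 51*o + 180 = (o + 4)*(o^4 - 22*o^2 - 24*o + 45) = (o + 3)*(o + 4)*(o^3 - 3*o^2 - 13*o + 15) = (o - 1)*(o + 3)*(o + 4)*(o^2 - 2*o - 15) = (o - 5)*(o - 1)*(o + 3)*(o + 4)*(o + 3)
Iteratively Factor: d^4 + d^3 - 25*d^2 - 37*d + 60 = (d + 3)*(d^3 - 2*d^2 - 19*d + 20) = (d + 3)*(d + 4)*(d^2 - 6*d + 5) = (d - 5)*(d + 3)*(d + 4)*(d - 1)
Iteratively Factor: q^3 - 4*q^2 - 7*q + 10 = (q + 2)*(q^2 - 6*q + 5) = (q - 5)*(q + 2)*(q - 1)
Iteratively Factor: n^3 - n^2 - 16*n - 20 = (n + 2)*(n^2 - 3*n - 10) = (n + 2)^2*(n - 5)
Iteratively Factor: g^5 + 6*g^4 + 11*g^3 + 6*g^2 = (g + 1)*(g^4 + 5*g^3 + 6*g^2) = (g + 1)*(g + 2)*(g^3 + 3*g^2) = g*(g + 1)*(g + 2)*(g^2 + 3*g) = g^2*(g + 1)*(g + 2)*(g + 3)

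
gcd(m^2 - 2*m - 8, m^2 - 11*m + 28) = m - 4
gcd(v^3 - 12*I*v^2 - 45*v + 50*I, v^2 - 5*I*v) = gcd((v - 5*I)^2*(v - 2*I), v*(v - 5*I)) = v - 5*I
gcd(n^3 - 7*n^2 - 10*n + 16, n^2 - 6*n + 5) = n - 1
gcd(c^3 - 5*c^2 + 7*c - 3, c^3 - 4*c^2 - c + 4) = c - 1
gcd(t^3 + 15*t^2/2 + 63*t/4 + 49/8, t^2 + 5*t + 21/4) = t + 7/2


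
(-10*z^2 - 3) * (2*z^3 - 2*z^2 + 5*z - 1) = -20*z^5 + 20*z^4 - 56*z^3 + 16*z^2 - 15*z + 3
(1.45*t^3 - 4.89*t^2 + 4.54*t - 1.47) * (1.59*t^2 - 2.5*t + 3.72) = 2.3055*t^5 - 11.4001*t^4 + 24.8376*t^3 - 31.8781*t^2 + 20.5638*t - 5.4684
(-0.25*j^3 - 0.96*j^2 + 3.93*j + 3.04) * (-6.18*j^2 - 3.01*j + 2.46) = 1.545*j^5 + 6.6853*j^4 - 22.0128*j^3 - 32.9781*j^2 + 0.5174*j + 7.4784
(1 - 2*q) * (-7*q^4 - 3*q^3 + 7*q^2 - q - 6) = 14*q^5 - q^4 - 17*q^3 + 9*q^2 + 11*q - 6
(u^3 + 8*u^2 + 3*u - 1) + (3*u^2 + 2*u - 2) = u^3 + 11*u^2 + 5*u - 3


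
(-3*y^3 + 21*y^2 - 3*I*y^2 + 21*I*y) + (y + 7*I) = -3*y^3 + 21*y^2 - 3*I*y^2 + y + 21*I*y + 7*I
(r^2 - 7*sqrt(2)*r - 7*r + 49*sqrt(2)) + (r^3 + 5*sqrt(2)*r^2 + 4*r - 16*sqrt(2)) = r^3 + r^2 + 5*sqrt(2)*r^2 - 7*sqrt(2)*r - 3*r + 33*sqrt(2)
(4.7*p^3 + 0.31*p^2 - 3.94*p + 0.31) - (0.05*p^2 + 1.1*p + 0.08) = 4.7*p^3 + 0.26*p^2 - 5.04*p + 0.23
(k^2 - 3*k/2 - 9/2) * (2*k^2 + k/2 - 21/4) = 2*k^4 - 5*k^3/2 - 15*k^2 + 45*k/8 + 189/8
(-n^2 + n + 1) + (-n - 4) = -n^2 - 3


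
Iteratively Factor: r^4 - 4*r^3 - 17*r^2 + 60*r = (r)*(r^3 - 4*r^2 - 17*r + 60) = r*(r + 4)*(r^2 - 8*r + 15) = r*(r - 5)*(r + 4)*(r - 3)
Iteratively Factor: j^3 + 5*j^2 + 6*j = (j)*(j^2 + 5*j + 6) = j*(j + 3)*(j + 2)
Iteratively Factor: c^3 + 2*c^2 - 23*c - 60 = (c + 4)*(c^2 - 2*c - 15) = (c + 3)*(c + 4)*(c - 5)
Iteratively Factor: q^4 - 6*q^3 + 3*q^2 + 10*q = (q)*(q^3 - 6*q^2 + 3*q + 10) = q*(q + 1)*(q^2 - 7*q + 10) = q*(q - 5)*(q + 1)*(q - 2)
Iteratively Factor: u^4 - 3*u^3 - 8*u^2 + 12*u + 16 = (u - 4)*(u^3 + u^2 - 4*u - 4) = (u - 4)*(u - 2)*(u^2 + 3*u + 2) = (u - 4)*(u - 2)*(u + 1)*(u + 2)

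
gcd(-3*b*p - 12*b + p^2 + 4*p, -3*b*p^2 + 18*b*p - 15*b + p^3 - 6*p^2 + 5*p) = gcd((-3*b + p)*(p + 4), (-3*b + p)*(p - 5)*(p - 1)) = -3*b + p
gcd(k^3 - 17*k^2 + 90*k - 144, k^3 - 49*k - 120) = k - 8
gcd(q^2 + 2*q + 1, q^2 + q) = q + 1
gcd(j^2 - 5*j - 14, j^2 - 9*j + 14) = j - 7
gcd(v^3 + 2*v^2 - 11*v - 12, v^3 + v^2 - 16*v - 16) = v^2 + 5*v + 4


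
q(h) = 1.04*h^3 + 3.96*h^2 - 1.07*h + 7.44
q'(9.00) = 322.93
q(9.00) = 1076.73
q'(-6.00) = 63.73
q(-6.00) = -68.22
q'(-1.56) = -5.83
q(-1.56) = 14.80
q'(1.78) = 22.91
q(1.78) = 23.95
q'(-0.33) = -3.34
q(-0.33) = 8.19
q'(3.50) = 64.87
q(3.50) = 96.80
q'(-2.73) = 0.56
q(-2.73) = 18.71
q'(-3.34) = 7.28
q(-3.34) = 16.44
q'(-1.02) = -5.90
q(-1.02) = 11.55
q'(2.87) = 47.36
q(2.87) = 61.57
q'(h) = 3.12*h^2 + 7.92*h - 1.07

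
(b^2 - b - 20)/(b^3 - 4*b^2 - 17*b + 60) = 1/(b - 3)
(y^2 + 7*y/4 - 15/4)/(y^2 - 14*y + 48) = (4*y^2 + 7*y - 15)/(4*(y^2 - 14*y + 48))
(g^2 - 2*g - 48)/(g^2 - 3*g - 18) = (-g^2 + 2*g + 48)/(-g^2 + 3*g + 18)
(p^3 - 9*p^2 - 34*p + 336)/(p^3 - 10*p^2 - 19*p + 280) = (p + 6)/(p + 5)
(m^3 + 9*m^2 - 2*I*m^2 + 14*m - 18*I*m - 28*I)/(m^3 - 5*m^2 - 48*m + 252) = (m^2 + 2*m*(1 - I) - 4*I)/(m^2 - 12*m + 36)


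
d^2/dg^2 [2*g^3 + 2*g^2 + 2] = 12*g + 4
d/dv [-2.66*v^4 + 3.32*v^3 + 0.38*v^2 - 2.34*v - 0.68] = -10.64*v^3 + 9.96*v^2 + 0.76*v - 2.34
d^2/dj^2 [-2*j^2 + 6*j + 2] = -4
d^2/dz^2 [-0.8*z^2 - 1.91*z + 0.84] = -1.60000000000000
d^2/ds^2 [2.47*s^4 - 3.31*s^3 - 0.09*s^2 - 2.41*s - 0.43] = 29.64*s^2 - 19.86*s - 0.18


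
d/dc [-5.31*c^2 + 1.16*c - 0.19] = 1.16 - 10.62*c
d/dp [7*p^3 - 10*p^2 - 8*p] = 21*p^2 - 20*p - 8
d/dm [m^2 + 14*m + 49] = 2*m + 14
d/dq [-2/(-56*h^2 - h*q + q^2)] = 2*(-h + 2*q)/(56*h^2 + h*q - q^2)^2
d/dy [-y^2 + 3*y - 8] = 3 - 2*y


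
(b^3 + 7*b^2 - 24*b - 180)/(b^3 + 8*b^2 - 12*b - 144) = (b - 5)/(b - 4)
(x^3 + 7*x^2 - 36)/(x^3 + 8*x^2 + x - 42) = (x + 6)/(x + 7)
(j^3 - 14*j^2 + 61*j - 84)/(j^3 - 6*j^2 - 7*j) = (j^2 - 7*j + 12)/(j*(j + 1))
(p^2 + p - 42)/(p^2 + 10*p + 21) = (p - 6)/(p + 3)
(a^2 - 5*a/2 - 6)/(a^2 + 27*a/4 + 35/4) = 2*(2*a^2 - 5*a - 12)/(4*a^2 + 27*a + 35)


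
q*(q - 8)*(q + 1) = q^3 - 7*q^2 - 8*q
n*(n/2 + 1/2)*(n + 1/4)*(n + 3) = n^4/2 + 17*n^3/8 + 2*n^2 + 3*n/8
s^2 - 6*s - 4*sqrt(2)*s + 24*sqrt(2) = (s - 6)*(s - 4*sqrt(2))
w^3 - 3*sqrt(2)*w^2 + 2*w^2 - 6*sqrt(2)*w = w*(w + 2)*(w - 3*sqrt(2))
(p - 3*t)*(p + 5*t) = p^2 + 2*p*t - 15*t^2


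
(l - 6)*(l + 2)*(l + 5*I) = l^3 - 4*l^2 + 5*I*l^2 - 12*l - 20*I*l - 60*I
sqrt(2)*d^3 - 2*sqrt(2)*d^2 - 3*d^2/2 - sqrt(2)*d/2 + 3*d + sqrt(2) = (d - 2)*(d - sqrt(2))*(sqrt(2)*d + 1/2)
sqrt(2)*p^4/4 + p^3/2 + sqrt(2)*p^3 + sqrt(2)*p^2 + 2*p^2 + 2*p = p*(p/2 + 1)*(p + 2)*(sqrt(2)*p/2 + 1)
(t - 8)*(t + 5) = t^2 - 3*t - 40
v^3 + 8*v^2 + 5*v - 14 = (v - 1)*(v + 2)*(v + 7)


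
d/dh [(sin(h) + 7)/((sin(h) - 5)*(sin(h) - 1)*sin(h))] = (-2*sin(h)^3 - 15*sin(h)^2 + 84*sin(h) - 35)*cos(h)/((sin(h) - 5)^2*(sin(h) - 1)^2*sin(h)^2)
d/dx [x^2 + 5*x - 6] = 2*x + 5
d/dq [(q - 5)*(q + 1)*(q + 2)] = 3*q^2 - 4*q - 13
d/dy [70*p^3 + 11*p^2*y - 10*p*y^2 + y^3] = 11*p^2 - 20*p*y + 3*y^2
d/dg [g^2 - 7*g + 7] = 2*g - 7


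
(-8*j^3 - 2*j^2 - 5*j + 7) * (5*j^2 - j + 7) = -40*j^5 - 2*j^4 - 79*j^3 + 26*j^2 - 42*j + 49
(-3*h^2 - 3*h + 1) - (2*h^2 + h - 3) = -5*h^2 - 4*h + 4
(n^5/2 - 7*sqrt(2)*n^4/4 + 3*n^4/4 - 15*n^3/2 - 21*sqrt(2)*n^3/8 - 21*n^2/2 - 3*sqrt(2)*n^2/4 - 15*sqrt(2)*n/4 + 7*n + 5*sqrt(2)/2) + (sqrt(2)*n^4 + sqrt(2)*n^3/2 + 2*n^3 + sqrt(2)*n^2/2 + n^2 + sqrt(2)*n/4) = n^5/2 - 3*sqrt(2)*n^4/4 + 3*n^4/4 - 11*n^3/2 - 17*sqrt(2)*n^3/8 - 19*n^2/2 - sqrt(2)*n^2/4 - 7*sqrt(2)*n/2 + 7*n + 5*sqrt(2)/2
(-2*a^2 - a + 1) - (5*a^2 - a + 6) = -7*a^2 - 5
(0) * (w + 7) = 0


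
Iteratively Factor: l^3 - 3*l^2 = (l)*(l^2 - 3*l) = l^2*(l - 3)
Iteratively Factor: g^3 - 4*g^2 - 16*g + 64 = (g + 4)*(g^2 - 8*g + 16) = (g - 4)*(g + 4)*(g - 4)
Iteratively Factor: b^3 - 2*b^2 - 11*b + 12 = (b - 1)*(b^2 - b - 12) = (b - 4)*(b - 1)*(b + 3)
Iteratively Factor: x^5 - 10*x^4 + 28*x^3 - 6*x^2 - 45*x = (x - 5)*(x^4 - 5*x^3 + 3*x^2 + 9*x) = x*(x - 5)*(x^3 - 5*x^2 + 3*x + 9) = x*(x - 5)*(x + 1)*(x^2 - 6*x + 9) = x*(x - 5)*(x - 3)*(x + 1)*(x - 3)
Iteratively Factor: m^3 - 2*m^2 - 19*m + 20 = (m - 5)*(m^2 + 3*m - 4) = (m - 5)*(m + 4)*(m - 1)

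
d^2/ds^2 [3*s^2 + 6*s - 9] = 6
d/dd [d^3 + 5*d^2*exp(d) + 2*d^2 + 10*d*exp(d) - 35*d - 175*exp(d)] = 5*d^2*exp(d) + 3*d^2 + 20*d*exp(d) + 4*d - 165*exp(d) - 35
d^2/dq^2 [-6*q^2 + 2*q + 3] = -12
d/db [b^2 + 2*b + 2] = 2*b + 2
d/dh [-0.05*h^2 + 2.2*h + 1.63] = 2.2 - 0.1*h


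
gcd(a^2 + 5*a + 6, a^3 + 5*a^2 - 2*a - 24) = a + 3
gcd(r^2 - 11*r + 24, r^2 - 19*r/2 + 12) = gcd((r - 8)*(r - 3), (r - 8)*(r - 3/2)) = r - 8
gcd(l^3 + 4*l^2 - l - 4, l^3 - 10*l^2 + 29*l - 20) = l - 1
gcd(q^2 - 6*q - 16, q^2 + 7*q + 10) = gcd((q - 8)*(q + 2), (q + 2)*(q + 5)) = q + 2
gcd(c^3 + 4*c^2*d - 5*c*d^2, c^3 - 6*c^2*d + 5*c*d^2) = c^2 - c*d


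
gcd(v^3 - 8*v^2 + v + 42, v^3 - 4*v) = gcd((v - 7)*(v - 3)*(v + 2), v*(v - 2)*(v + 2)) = v + 2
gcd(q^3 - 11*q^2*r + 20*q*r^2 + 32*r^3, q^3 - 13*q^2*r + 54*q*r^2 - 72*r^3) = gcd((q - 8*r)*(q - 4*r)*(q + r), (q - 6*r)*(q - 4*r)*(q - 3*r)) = q - 4*r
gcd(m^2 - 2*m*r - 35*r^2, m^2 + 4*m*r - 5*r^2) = m + 5*r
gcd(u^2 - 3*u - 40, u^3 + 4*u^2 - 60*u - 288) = u - 8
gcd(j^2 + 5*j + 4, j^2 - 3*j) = 1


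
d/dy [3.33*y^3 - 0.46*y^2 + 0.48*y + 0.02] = 9.99*y^2 - 0.92*y + 0.48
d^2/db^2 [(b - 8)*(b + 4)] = 2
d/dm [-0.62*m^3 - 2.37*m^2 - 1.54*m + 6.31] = -1.86*m^2 - 4.74*m - 1.54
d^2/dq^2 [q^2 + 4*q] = 2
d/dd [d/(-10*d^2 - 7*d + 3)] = (10*d^2 + 3)/(100*d^4 + 140*d^3 - 11*d^2 - 42*d + 9)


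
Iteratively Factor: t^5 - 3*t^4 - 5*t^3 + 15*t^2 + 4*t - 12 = (t + 2)*(t^4 - 5*t^3 + 5*t^2 + 5*t - 6) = (t - 2)*(t + 2)*(t^3 - 3*t^2 - t + 3) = (t - 2)*(t - 1)*(t + 2)*(t^2 - 2*t - 3) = (t - 2)*(t - 1)*(t + 1)*(t + 2)*(t - 3)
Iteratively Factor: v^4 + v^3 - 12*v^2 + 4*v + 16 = (v + 1)*(v^3 - 12*v + 16) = (v - 2)*(v + 1)*(v^2 + 2*v - 8) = (v - 2)*(v + 1)*(v + 4)*(v - 2)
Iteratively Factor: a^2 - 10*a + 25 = (a - 5)*(a - 5)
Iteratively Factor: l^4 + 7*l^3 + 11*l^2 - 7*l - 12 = (l - 1)*(l^3 + 8*l^2 + 19*l + 12) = (l - 1)*(l + 4)*(l^2 + 4*l + 3) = (l - 1)*(l + 3)*(l + 4)*(l + 1)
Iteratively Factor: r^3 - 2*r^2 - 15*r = (r)*(r^2 - 2*r - 15) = r*(r + 3)*(r - 5)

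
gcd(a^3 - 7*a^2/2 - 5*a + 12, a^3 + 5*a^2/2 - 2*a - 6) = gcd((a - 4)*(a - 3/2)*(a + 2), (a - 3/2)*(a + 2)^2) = a^2 + a/2 - 3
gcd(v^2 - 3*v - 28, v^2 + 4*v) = v + 4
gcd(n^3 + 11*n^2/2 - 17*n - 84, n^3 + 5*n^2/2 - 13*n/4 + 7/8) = n + 7/2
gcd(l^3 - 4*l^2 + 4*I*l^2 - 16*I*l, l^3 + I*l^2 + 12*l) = l^2 + 4*I*l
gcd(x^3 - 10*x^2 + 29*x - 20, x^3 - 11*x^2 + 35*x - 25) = x^2 - 6*x + 5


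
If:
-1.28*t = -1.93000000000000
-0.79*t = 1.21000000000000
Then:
No Solution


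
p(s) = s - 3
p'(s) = 1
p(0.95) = -2.05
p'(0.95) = 1.00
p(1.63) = -1.37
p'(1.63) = 1.00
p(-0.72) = -3.72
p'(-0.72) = 1.00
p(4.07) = 1.07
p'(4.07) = 1.00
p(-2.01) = -5.01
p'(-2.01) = 1.00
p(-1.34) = -4.34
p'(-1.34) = 1.00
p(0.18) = -2.82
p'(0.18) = 1.00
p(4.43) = 1.43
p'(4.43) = 1.00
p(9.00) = 6.00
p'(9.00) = 1.00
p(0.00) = -3.00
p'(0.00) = 1.00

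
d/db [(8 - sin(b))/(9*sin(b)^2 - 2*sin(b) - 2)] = 9*(sin(b)^2 - 16*sin(b) + 2)*cos(b)/(9*sin(b)^2 - 2*sin(b) - 2)^2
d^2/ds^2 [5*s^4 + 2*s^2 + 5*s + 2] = 60*s^2 + 4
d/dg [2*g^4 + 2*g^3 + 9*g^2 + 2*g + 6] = 8*g^3 + 6*g^2 + 18*g + 2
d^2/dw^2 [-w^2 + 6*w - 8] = -2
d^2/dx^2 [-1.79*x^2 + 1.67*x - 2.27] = -3.58000000000000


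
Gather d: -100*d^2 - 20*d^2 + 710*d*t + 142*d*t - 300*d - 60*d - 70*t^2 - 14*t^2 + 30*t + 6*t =-120*d^2 + d*(852*t - 360) - 84*t^2 + 36*t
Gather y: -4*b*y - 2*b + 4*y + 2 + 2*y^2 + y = -2*b + 2*y^2 + y*(5 - 4*b) + 2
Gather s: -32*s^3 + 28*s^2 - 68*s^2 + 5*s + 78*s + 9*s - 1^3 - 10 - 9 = -32*s^3 - 40*s^2 + 92*s - 20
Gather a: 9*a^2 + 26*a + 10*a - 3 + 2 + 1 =9*a^2 + 36*a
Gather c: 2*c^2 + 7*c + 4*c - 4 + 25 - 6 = 2*c^2 + 11*c + 15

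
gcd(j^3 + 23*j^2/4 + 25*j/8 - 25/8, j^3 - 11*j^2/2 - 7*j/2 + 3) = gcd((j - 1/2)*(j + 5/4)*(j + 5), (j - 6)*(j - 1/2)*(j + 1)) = j - 1/2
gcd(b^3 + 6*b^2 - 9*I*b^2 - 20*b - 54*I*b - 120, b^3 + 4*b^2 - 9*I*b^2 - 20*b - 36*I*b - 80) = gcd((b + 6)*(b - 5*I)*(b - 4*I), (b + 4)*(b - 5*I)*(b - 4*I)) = b^2 - 9*I*b - 20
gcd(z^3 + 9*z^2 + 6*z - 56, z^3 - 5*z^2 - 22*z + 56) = z^2 + 2*z - 8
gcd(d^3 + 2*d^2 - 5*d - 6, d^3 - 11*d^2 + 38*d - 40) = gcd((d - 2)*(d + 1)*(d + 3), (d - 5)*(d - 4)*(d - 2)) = d - 2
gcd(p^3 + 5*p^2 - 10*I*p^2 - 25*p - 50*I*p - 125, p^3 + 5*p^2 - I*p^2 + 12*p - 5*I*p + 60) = p + 5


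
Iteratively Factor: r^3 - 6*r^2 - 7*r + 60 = (r - 4)*(r^2 - 2*r - 15) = (r - 4)*(r + 3)*(r - 5)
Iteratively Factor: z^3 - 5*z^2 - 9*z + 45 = (z - 5)*(z^2 - 9) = (z - 5)*(z + 3)*(z - 3)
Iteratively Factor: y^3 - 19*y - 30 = (y + 2)*(y^2 - 2*y - 15) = (y - 5)*(y + 2)*(y + 3)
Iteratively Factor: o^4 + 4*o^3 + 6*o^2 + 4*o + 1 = (o + 1)*(o^3 + 3*o^2 + 3*o + 1) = (o + 1)^2*(o^2 + 2*o + 1) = (o + 1)^3*(o + 1)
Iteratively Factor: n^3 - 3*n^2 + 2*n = (n)*(n^2 - 3*n + 2) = n*(n - 1)*(n - 2)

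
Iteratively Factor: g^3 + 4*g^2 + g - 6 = (g + 2)*(g^2 + 2*g - 3) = (g + 2)*(g + 3)*(g - 1)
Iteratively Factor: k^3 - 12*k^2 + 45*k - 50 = (k - 5)*(k^2 - 7*k + 10) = (k - 5)^2*(k - 2)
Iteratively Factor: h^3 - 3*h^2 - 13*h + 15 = (h - 1)*(h^2 - 2*h - 15) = (h - 5)*(h - 1)*(h + 3)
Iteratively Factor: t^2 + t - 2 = (t - 1)*(t + 2)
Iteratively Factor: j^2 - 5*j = (j - 5)*(j)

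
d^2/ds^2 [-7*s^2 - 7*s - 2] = -14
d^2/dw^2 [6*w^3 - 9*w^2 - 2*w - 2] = 36*w - 18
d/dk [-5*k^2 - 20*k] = -10*k - 20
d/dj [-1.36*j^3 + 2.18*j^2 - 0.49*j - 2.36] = -4.08*j^2 + 4.36*j - 0.49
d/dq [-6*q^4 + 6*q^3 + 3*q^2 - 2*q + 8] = -24*q^3 + 18*q^2 + 6*q - 2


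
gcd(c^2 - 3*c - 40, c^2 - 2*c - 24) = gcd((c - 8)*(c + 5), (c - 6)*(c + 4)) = 1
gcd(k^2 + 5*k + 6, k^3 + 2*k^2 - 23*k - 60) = k + 3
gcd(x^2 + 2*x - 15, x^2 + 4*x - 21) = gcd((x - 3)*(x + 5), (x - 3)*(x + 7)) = x - 3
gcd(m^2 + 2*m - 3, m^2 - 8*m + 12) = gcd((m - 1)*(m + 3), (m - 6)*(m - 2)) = 1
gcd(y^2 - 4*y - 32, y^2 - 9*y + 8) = y - 8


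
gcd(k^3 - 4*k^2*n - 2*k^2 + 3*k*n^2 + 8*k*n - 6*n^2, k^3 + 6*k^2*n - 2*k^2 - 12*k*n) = k - 2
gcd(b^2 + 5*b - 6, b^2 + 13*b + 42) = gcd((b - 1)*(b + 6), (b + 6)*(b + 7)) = b + 6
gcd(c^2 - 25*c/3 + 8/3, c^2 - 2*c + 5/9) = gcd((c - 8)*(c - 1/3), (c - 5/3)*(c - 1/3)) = c - 1/3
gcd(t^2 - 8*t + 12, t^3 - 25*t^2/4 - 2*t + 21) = t^2 - 8*t + 12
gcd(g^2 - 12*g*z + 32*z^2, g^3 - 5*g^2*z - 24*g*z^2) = -g + 8*z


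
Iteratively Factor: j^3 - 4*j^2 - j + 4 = (j - 4)*(j^2 - 1) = (j - 4)*(j - 1)*(j + 1)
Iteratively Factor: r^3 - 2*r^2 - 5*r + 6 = (r - 1)*(r^2 - r - 6) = (r - 3)*(r - 1)*(r + 2)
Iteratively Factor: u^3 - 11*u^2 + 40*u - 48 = (u - 4)*(u^2 - 7*u + 12) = (u - 4)^2*(u - 3)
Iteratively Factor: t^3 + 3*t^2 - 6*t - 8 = (t - 2)*(t^2 + 5*t + 4) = (t - 2)*(t + 4)*(t + 1)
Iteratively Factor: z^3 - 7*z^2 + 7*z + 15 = (z + 1)*(z^2 - 8*z + 15) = (z - 5)*(z + 1)*(z - 3)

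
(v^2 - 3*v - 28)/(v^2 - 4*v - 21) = (v + 4)/(v + 3)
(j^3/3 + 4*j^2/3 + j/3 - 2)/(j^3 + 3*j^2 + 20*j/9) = 3*(j^3 + 4*j^2 + j - 6)/(j*(9*j^2 + 27*j + 20))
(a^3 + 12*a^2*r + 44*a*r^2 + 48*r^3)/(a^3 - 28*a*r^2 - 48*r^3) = (-a - 6*r)/(-a + 6*r)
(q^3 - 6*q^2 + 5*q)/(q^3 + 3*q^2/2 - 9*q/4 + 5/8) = 8*q*(q^2 - 6*q + 5)/(8*q^3 + 12*q^2 - 18*q + 5)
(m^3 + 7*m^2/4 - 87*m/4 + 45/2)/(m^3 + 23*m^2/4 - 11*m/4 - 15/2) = (m - 3)/(m + 1)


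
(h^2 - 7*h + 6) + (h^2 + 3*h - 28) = 2*h^2 - 4*h - 22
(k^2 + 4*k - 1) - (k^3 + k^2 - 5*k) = -k^3 + 9*k - 1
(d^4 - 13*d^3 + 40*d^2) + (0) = d^4 - 13*d^3 + 40*d^2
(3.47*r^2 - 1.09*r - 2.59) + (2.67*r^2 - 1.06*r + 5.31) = 6.14*r^2 - 2.15*r + 2.72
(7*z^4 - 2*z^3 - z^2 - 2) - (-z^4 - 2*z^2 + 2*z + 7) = 8*z^4 - 2*z^3 + z^2 - 2*z - 9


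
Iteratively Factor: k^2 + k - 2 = (k + 2)*(k - 1)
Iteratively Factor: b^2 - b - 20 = (b - 5)*(b + 4)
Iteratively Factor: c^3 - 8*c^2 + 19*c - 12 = (c - 3)*(c^2 - 5*c + 4) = (c - 4)*(c - 3)*(c - 1)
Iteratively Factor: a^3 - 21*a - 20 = (a + 4)*(a^2 - 4*a - 5) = (a + 1)*(a + 4)*(a - 5)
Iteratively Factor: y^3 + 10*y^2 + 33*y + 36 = (y + 3)*(y^2 + 7*y + 12) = (y + 3)*(y + 4)*(y + 3)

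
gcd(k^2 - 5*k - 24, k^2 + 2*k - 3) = k + 3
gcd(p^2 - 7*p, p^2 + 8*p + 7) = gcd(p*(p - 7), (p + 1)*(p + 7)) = 1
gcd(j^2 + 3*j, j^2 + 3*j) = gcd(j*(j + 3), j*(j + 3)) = j^2 + 3*j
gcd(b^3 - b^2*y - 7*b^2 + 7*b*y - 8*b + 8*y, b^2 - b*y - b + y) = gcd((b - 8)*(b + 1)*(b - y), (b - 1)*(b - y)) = -b + y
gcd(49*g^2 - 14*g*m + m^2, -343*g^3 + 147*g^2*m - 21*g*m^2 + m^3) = 49*g^2 - 14*g*m + m^2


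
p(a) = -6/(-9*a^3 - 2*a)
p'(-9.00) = 0.00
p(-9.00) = 0.00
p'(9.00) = 0.00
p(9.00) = 0.00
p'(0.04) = -1888.21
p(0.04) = 74.46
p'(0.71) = -4.35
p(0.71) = 1.29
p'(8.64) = -0.00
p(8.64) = 0.00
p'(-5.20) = -0.00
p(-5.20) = -0.00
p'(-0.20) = -82.95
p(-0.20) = -12.71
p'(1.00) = -1.44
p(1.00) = 0.55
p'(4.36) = -0.01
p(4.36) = 0.01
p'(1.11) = -1.00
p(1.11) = 0.41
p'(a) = -6*(27*a^2 + 2)/(-9*a^3 - 2*a)^2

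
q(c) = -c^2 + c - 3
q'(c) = 1 - 2*c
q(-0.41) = -3.58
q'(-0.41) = 1.82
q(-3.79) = -21.15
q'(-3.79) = 8.58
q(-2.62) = -12.48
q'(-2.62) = 6.24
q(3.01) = -9.05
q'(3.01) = -5.02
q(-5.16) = -34.79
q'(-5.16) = 11.32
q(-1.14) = -5.44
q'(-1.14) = 3.28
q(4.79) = -21.15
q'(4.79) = -8.58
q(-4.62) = -28.96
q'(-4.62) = 10.24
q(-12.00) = -159.00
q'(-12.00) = 25.00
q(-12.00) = -159.00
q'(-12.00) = 25.00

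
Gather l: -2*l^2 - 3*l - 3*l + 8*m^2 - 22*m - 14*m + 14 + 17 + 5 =-2*l^2 - 6*l + 8*m^2 - 36*m + 36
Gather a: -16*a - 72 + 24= -16*a - 48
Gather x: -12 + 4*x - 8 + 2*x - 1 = 6*x - 21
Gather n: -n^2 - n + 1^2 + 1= -n^2 - n + 2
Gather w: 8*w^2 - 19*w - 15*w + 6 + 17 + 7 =8*w^2 - 34*w + 30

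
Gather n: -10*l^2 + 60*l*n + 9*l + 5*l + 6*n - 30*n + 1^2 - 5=-10*l^2 + 14*l + n*(60*l - 24) - 4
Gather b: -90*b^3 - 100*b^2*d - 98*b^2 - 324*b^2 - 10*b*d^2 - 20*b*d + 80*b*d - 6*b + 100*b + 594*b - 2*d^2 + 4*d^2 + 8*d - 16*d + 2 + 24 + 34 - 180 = -90*b^3 + b^2*(-100*d - 422) + b*(-10*d^2 + 60*d + 688) + 2*d^2 - 8*d - 120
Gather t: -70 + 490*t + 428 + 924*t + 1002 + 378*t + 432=1792*t + 1792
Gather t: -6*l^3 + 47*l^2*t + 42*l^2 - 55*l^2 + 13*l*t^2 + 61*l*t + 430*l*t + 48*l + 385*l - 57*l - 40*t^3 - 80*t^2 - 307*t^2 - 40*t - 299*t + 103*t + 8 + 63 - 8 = -6*l^3 - 13*l^2 + 376*l - 40*t^3 + t^2*(13*l - 387) + t*(47*l^2 + 491*l - 236) + 63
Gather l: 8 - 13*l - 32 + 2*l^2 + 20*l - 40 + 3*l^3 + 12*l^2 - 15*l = 3*l^3 + 14*l^2 - 8*l - 64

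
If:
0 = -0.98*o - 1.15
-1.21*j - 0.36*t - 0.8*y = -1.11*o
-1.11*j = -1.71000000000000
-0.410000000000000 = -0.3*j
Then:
No Solution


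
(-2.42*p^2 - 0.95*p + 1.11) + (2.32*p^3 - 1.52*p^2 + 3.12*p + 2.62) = 2.32*p^3 - 3.94*p^2 + 2.17*p + 3.73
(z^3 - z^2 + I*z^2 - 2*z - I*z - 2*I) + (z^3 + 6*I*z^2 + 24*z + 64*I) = 2*z^3 - z^2 + 7*I*z^2 + 22*z - I*z + 62*I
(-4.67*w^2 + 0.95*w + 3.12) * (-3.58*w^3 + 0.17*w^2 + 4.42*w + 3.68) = 16.7186*w^5 - 4.1949*w^4 - 31.6495*w^3 - 12.4562*w^2 + 17.2864*w + 11.4816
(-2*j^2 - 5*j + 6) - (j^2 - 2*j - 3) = -3*j^2 - 3*j + 9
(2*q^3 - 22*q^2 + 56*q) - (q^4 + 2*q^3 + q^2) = -q^4 - 23*q^2 + 56*q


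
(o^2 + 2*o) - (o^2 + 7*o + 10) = -5*o - 10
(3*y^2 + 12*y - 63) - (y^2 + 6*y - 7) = 2*y^2 + 6*y - 56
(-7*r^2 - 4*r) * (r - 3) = -7*r^3 + 17*r^2 + 12*r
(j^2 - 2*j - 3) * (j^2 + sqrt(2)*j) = j^4 - 2*j^3 + sqrt(2)*j^3 - 3*j^2 - 2*sqrt(2)*j^2 - 3*sqrt(2)*j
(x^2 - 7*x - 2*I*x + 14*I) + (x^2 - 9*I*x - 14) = 2*x^2 - 7*x - 11*I*x - 14 + 14*I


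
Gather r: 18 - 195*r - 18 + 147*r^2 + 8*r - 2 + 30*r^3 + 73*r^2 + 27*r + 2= 30*r^3 + 220*r^2 - 160*r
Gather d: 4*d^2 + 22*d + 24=4*d^2 + 22*d + 24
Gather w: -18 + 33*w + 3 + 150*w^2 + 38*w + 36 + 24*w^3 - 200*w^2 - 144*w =24*w^3 - 50*w^2 - 73*w + 21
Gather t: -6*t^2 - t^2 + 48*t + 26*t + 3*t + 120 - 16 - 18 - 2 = -7*t^2 + 77*t + 84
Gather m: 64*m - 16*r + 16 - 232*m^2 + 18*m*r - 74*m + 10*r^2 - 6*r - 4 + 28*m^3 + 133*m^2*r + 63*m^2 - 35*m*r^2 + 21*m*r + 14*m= 28*m^3 + m^2*(133*r - 169) + m*(-35*r^2 + 39*r + 4) + 10*r^2 - 22*r + 12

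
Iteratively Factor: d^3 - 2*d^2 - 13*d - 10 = (d + 2)*(d^2 - 4*d - 5) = (d - 5)*(d + 2)*(d + 1)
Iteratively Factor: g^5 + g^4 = (g)*(g^4 + g^3) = g^2*(g^3 + g^2) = g^2*(g + 1)*(g^2) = g^3*(g + 1)*(g)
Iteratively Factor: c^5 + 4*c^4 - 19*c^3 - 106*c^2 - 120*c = (c + 4)*(c^4 - 19*c^2 - 30*c) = (c + 3)*(c + 4)*(c^3 - 3*c^2 - 10*c) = (c + 2)*(c + 3)*(c + 4)*(c^2 - 5*c) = (c - 5)*(c + 2)*(c + 3)*(c + 4)*(c)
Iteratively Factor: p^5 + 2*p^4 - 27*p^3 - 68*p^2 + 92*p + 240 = (p - 2)*(p^4 + 4*p^3 - 19*p^2 - 106*p - 120) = (p - 2)*(p + 3)*(p^3 + p^2 - 22*p - 40) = (p - 2)*(p + 2)*(p + 3)*(p^2 - p - 20) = (p - 5)*(p - 2)*(p + 2)*(p + 3)*(p + 4)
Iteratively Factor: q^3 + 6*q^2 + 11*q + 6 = (q + 2)*(q^2 + 4*q + 3) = (q + 1)*(q + 2)*(q + 3)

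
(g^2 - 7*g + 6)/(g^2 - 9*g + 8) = (g - 6)/(g - 8)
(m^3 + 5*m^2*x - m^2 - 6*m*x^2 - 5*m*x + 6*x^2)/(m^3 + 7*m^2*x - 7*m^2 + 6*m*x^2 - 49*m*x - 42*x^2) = (m^2 - m*x - m + x)/(m^2 + m*x - 7*m - 7*x)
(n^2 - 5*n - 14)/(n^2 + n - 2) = (n - 7)/(n - 1)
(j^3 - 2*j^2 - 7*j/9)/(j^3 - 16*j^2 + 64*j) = (j^2 - 2*j - 7/9)/(j^2 - 16*j + 64)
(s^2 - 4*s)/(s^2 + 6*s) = (s - 4)/(s + 6)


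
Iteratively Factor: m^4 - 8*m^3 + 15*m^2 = (m - 3)*(m^3 - 5*m^2) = m*(m - 3)*(m^2 - 5*m) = m*(m - 5)*(m - 3)*(m)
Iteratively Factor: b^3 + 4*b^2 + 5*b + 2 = (b + 1)*(b^2 + 3*b + 2) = (b + 1)*(b + 2)*(b + 1)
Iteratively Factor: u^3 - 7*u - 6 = (u - 3)*(u^2 + 3*u + 2) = (u - 3)*(u + 2)*(u + 1)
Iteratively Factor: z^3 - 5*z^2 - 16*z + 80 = (z + 4)*(z^2 - 9*z + 20) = (z - 5)*(z + 4)*(z - 4)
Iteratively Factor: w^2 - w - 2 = (w + 1)*(w - 2)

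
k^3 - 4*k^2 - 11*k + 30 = (k - 5)*(k - 2)*(k + 3)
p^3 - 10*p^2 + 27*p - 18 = (p - 6)*(p - 3)*(p - 1)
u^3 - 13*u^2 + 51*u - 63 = (u - 7)*(u - 3)^2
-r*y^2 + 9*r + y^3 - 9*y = (-r + y)*(y - 3)*(y + 3)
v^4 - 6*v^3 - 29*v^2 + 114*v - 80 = (v - 8)*(v - 2)*(v - 1)*(v + 5)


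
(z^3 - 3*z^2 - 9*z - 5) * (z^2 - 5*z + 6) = z^5 - 8*z^4 + 12*z^3 + 22*z^2 - 29*z - 30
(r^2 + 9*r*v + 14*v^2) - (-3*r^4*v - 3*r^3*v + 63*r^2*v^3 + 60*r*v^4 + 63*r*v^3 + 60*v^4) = 3*r^4*v + 3*r^3*v - 63*r^2*v^3 + r^2 - 60*r*v^4 - 63*r*v^3 + 9*r*v - 60*v^4 + 14*v^2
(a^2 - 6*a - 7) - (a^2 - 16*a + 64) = 10*a - 71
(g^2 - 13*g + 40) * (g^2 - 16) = g^4 - 13*g^3 + 24*g^2 + 208*g - 640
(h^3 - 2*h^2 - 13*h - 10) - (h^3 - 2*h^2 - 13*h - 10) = 0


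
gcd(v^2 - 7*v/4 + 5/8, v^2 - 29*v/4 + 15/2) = v - 5/4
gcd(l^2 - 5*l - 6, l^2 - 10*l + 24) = l - 6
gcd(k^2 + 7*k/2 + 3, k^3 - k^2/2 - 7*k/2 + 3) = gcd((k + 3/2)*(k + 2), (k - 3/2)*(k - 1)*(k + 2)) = k + 2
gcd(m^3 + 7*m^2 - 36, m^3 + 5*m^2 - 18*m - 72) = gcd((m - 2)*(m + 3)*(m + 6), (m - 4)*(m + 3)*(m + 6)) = m^2 + 9*m + 18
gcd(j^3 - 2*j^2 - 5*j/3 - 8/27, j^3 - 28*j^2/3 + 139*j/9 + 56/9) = j^2 - 7*j/3 - 8/9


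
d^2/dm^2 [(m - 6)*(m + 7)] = 2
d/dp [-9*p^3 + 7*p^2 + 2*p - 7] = -27*p^2 + 14*p + 2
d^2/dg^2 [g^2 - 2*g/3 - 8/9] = 2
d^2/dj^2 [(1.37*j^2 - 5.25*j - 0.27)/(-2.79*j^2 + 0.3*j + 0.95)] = (-1.4210854715202e-14*j^4 + 79.4396700000001*j^3 - 9.176868*j^2 + 82.13481*j - 3.98548)/(21.717639*j^6 - 7.00569*j^5 - 21.431385*j^4 + 4.7439*j^3 + 7.297425*j^2 - 0.81225*j - 0.857375)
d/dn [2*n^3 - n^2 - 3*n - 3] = 6*n^2 - 2*n - 3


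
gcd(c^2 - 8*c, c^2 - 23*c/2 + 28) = c - 8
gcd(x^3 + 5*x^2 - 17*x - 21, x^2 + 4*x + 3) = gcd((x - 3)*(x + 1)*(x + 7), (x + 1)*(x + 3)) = x + 1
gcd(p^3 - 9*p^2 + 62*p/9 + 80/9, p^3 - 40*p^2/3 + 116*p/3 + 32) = p^2 - 22*p/3 - 16/3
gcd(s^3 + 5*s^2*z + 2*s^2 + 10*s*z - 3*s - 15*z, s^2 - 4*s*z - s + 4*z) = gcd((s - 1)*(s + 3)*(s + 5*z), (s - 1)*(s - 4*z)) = s - 1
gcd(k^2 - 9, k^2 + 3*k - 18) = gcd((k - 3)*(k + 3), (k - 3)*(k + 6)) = k - 3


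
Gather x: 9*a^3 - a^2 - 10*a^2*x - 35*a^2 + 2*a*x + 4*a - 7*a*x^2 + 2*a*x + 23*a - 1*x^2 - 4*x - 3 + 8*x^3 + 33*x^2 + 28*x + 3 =9*a^3 - 36*a^2 + 27*a + 8*x^3 + x^2*(32 - 7*a) + x*(-10*a^2 + 4*a + 24)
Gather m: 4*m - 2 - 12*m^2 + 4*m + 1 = -12*m^2 + 8*m - 1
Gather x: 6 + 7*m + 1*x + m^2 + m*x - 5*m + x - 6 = m^2 + 2*m + x*(m + 2)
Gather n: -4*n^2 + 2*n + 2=-4*n^2 + 2*n + 2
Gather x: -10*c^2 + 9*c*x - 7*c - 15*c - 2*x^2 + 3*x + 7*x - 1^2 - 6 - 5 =-10*c^2 - 22*c - 2*x^2 + x*(9*c + 10) - 12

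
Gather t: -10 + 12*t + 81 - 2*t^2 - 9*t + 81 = -2*t^2 + 3*t + 152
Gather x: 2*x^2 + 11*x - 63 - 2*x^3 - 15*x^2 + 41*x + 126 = -2*x^3 - 13*x^2 + 52*x + 63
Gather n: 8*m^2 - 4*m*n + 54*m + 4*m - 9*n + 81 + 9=8*m^2 + 58*m + n*(-4*m - 9) + 90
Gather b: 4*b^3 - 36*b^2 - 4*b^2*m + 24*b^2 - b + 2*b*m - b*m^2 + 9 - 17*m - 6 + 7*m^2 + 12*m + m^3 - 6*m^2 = 4*b^3 + b^2*(-4*m - 12) + b*(-m^2 + 2*m - 1) + m^3 + m^2 - 5*m + 3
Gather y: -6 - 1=-7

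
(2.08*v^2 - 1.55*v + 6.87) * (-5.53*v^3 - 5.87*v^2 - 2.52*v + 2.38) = -11.5024*v^5 - 3.6381*v^4 - 34.1342*v^3 - 31.4705*v^2 - 21.0014*v + 16.3506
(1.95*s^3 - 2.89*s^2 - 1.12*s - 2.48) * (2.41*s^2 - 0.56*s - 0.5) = 4.6995*s^5 - 8.0569*s^4 - 2.0558*s^3 - 3.9046*s^2 + 1.9488*s + 1.24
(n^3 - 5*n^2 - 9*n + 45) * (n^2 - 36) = n^5 - 5*n^4 - 45*n^3 + 225*n^2 + 324*n - 1620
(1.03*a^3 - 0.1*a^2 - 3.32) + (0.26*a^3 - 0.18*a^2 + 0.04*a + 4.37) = 1.29*a^3 - 0.28*a^2 + 0.04*a + 1.05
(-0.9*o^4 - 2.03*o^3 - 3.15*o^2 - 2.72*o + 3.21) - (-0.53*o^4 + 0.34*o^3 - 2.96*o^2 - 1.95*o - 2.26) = -0.37*o^4 - 2.37*o^3 - 0.19*o^2 - 0.77*o + 5.47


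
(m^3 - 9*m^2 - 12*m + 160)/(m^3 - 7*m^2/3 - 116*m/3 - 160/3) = 3*(m - 5)/(3*m + 5)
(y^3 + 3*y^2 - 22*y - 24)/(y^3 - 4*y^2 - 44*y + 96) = (y^2 - 3*y - 4)/(y^2 - 10*y + 16)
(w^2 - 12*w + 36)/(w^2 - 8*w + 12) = (w - 6)/(w - 2)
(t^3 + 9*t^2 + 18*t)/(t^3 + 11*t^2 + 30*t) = (t + 3)/(t + 5)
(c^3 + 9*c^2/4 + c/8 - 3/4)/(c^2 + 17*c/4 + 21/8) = (2*c^2 + 3*c - 2)/(2*c + 7)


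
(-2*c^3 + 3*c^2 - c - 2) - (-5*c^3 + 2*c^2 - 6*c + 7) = 3*c^3 + c^2 + 5*c - 9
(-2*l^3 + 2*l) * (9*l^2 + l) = -18*l^5 - 2*l^4 + 18*l^3 + 2*l^2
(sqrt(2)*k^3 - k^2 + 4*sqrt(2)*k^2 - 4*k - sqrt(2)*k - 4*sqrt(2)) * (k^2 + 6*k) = sqrt(2)*k^5 - k^4 + 10*sqrt(2)*k^4 - 10*k^3 + 23*sqrt(2)*k^3 - 24*k^2 - 10*sqrt(2)*k^2 - 24*sqrt(2)*k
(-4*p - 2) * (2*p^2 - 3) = -8*p^3 - 4*p^2 + 12*p + 6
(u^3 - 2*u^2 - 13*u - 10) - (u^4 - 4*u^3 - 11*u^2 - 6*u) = -u^4 + 5*u^3 + 9*u^2 - 7*u - 10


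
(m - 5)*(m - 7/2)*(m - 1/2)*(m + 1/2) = m^4 - 17*m^3/2 + 69*m^2/4 + 17*m/8 - 35/8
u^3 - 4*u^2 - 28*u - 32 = (u - 8)*(u + 2)^2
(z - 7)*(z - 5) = z^2 - 12*z + 35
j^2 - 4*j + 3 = (j - 3)*(j - 1)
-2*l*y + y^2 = y*(-2*l + y)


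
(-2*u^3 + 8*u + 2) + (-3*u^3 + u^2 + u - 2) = -5*u^3 + u^2 + 9*u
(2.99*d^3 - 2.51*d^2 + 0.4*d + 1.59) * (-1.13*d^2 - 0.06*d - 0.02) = -3.3787*d^5 + 2.6569*d^4 - 0.3612*d^3 - 1.7705*d^2 - 0.1034*d - 0.0318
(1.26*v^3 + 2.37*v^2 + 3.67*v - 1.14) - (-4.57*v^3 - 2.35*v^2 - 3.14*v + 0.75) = 5.83*v^3 + 4.72*v^2 + 6.81*v - 1.89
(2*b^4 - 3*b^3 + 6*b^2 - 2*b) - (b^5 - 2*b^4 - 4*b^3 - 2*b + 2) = -b^5 + 4*b^4 + b^3 + 6*b^2 - 2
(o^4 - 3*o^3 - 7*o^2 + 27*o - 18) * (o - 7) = o^5 - 10*o^4 + 14*o^3 + 76*o^2 - 207*o + 126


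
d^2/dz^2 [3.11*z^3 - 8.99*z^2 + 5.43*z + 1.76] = 18.66*z - 17.98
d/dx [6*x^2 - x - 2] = 12*x - 1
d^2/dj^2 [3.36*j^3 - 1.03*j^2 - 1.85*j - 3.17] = 20.16*j - 2.06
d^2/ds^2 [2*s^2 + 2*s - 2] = 4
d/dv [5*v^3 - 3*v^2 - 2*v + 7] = 15*v^2 - 6*v - 2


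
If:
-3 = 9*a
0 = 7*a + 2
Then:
No Solution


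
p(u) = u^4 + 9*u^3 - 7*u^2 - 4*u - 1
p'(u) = 4*u^3 + 27*u^2 - 14*u - 4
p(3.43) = 404.52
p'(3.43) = 427.05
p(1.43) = 9.47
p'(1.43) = 42.89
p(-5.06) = -670.43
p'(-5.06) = 239.92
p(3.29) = 347.73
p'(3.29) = 384.64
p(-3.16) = -242.54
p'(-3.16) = 183.63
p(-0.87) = -8.17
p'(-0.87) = 25.98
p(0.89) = -3.13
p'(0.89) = 7.75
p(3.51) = 439.70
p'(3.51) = 452.48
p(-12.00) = 4223.00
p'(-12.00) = -2860.00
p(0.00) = -1.00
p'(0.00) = -4.00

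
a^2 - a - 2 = (a - 2)*(a + 1)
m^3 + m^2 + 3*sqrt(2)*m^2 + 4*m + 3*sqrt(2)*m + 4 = (m + 1)*(m + sqrt(2))*(m + 2*sqrt(2))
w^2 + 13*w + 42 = (w + 6)*(w + 7)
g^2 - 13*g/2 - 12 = (g - 8)*(g + 3/2)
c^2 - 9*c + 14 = (c - 7)*(c - 2)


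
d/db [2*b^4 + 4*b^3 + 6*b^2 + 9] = 4*b*(2*b^2 + 3*b + 3)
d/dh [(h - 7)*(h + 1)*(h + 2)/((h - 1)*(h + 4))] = (h^4 + 6*h^3 - 5*h^2 + 60*h + 118)/(h^4 + 6*h^3 + h^2 - 24*h + 16)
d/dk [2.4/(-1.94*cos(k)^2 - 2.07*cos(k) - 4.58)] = -(9.312*cos(k) + 4.968)*sin(k)/(1.94*cos(k)^2 + 2.07*cos(k) + 4.58)^2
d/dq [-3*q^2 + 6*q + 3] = 6 - 6*q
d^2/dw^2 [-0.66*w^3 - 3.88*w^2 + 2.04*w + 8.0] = -3.96*w - 7.76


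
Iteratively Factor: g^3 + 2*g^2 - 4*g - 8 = (g - 2)*(g^2 + 4*g + 4) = (g - 2)*(g + 2)*(g + 2)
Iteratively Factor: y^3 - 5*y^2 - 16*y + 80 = (y - 5)*(y^2 - 16) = (y - 5)*(y + 4)*(y - 4)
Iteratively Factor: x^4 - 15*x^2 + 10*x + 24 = (x + 1)*(x^3 - x^2 - 14*x + 24) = (x - 3)*(x + 1)*(x^2 + 2*x - 8) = (x - 3)*(x + 1)*(x + 4)*(x - 2)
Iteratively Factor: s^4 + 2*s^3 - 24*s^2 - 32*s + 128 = (s + 4)*(s^3 - 2*s^2 - 16*s + 32) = (s - 2)*(s + 4)*(s^2 - 16) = (s - 2)*(s + 4)^2*(s - 4)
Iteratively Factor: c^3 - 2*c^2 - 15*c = (c)*(c^2 - 2*c - 15) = c*(c + 3)*(c - 5)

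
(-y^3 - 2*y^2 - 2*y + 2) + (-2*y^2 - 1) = -y^3 - 4*y^2 - 2*y + 1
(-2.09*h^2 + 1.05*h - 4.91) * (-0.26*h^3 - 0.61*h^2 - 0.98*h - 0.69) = 0.5434*h^5 + 1.0019*h^4 + 2.6843*h^3 + 3.4082*h^2 + 4.0873*h + 3.3879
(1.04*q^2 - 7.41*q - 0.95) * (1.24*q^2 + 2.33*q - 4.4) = 1.2896*q^4 - 6.7652*q^3 - 23.0193*q^2 + 30.3905*q + 4.18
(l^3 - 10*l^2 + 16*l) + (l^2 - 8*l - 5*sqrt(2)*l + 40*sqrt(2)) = l^3 - 9*l^2 - 5*sqrt(2)*l + 8*l + 40*sqrt(2)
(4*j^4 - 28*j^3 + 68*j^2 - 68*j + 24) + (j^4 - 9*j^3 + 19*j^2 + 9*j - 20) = 5*j^4 - 37*j^3 + 87*j^2 - 59*j + 4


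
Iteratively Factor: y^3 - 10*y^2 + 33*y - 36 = (y - 4)*(y^2 - 6*y + 9) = (y - 4)*(y - 3)*(y - 3)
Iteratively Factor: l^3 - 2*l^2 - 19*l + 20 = (l - 5)*(l^2 + 3*l - 4) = (l - 5)*(l + 4)*(l - 1)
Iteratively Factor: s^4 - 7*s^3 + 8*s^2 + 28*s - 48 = (s + 2)*(s^3 - 9*s^2 + 26*s - 24) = (s - 4)*(s + 2)*(s^2 - 5*s + 6) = (s - 4)*(s - 2)*(s + 2)*(s - 3)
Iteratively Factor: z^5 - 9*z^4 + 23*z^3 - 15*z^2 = (z)*(z^4 - 9*z^3 + 23*z^2 - 15*z) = z*(z - 1)*(z^3 - 8*z^2 + 15*z) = z*(z - 5)*(z - 1)*(z^2 - 3*z) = z^2*(z - 5)*(z - 1)*(z - 3)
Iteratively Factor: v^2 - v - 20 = (v + 4)*(v - 5)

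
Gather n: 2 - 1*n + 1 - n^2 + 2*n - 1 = -n^2 + n + 2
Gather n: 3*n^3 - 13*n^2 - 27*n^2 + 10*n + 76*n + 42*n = 3*n^3 - 40*n^2 + 128*n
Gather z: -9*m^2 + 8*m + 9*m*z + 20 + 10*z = -9*m^2 + 8*m + z*(9*m + 10) + 20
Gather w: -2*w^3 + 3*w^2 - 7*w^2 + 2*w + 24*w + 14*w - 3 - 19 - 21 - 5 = -2*w^3 - 4*w^2 + 40*w - 48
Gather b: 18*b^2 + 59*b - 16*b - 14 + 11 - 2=18*b^2 + 43*b - 5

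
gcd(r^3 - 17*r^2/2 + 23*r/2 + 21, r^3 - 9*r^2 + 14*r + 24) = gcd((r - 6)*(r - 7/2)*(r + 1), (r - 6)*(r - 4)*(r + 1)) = r^2 - 5*r - 6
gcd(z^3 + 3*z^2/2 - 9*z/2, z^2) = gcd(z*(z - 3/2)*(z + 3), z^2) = z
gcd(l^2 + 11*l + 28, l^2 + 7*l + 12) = l + 4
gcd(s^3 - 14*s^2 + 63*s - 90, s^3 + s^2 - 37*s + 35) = s - 5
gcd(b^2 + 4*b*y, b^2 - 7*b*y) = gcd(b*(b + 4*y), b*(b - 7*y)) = b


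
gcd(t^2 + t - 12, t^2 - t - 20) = t + 4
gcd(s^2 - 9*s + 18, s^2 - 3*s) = s - 3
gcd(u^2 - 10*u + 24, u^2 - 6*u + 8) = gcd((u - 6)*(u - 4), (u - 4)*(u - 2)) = u - 4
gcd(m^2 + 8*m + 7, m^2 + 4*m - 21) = m + 7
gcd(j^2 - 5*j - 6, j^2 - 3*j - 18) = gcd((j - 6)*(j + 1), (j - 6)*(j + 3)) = j - 6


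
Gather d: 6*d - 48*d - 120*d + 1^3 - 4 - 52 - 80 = -162*d - 135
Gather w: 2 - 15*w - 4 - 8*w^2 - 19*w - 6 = -8*w^2 - 34*w - 8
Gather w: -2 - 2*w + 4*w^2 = 4*w^2 - 2*w - 2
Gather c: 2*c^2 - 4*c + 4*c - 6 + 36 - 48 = 2*c^2 - 18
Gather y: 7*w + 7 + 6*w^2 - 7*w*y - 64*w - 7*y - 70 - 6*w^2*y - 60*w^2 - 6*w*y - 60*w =-54*w^2 - 117*w + y*(-6*w^2 - 13*w - 7) - 63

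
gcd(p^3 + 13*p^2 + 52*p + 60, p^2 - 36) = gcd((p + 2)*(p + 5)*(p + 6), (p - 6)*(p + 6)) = p + 6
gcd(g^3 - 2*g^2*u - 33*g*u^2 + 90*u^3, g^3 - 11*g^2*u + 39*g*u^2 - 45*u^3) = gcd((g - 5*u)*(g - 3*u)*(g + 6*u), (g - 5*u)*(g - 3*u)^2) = g^2 - 8*g*u + 15*u^2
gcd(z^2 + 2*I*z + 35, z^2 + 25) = z - 5*I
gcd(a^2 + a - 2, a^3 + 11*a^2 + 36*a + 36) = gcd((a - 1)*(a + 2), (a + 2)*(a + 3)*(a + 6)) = a + 2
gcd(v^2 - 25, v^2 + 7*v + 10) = v + 5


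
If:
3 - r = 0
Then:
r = 3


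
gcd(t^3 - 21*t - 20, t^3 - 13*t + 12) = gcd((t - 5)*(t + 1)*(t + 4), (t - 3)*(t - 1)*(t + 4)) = t + 4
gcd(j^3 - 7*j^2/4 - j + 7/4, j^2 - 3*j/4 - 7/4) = j^2 - 3*j/4 - 7/4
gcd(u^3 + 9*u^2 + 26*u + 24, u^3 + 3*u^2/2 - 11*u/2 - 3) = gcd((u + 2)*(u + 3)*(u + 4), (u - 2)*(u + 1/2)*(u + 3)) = u + 3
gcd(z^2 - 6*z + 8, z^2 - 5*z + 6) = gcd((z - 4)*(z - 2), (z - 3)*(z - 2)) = z - 2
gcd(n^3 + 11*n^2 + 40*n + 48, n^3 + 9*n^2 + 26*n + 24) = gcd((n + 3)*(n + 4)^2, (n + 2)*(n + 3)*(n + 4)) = n^2 + 7*n + 12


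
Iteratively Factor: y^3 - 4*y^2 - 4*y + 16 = (y - 2)*(y^2 - 2*y - 8) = (y - 4)*(y - 2)*(y + 2)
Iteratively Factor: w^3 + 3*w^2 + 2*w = (w)*(w^2 + 3*w + 2) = w*(w + 2)*(w + 1)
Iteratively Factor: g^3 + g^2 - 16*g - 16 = (g - 4)*(g^2 + 5*g + 4) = (g - 4)*(g + 4)*(g + 1)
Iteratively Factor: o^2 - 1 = (o + 1)*(o - 1)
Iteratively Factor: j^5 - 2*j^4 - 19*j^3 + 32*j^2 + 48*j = (j)*(j^4 - 2*j^3 - 19*j^2 + 32*j + 48) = j*(j - 4)*(j^3 + 2*j^2 - 11*j - 12) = j*(j - 4)*(j + 4)*(j^2 - 2*j - 3) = j*(j - 4)*(j + 1)*(j + 4)*(j - 3)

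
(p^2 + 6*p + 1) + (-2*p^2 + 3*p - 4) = -p^2 + 9*p - 3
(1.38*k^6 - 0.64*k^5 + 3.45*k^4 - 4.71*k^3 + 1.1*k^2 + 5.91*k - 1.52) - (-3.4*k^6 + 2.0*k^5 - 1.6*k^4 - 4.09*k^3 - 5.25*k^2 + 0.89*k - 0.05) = 4.78*k^6 - 2.64*k^5 + 5.05*k^4 - 0.62*k^3 + 6.35*k^2 + 5.02*k - 1.47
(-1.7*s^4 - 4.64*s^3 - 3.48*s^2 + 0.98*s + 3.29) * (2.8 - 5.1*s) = 8.67*s^5 + 18.904*s^4 + 4.756*s^3 - 14.742*s^2 - 14.035*s + 9.212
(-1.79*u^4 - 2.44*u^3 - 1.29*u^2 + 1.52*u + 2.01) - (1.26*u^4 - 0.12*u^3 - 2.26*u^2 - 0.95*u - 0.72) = -3.05*u^4 - 2.32*u^3 + 0.97*u^2 + 2.47*u + 2.73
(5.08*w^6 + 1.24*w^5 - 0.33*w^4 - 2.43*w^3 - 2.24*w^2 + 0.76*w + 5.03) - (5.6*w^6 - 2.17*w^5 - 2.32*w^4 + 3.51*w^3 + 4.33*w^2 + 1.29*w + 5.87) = -0.52*w^6 + 3.41*w^5 + 1.99*w^4 - 5.94*w^3 - 6.57*w^2 - 0.53*w - 0.84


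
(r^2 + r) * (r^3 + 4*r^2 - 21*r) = r^5 + 5*r^4 - 17*r^3 - 21*r^2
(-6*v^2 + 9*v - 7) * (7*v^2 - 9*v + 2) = -42*v^4 + 117*v^3 - 142*v^2 + 81*v - 14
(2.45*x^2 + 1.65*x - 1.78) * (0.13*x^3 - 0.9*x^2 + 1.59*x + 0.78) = 0.3185*x^5 - 1.9905*x^4 + 2.1791*x^3 + 6.1365*x^2 - 1.5432*x - 1.3884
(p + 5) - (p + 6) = -1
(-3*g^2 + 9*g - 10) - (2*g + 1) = -3*g^2 + 7*g - 11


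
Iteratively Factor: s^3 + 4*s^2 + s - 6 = (s + 2)*(s^2 + 2*s - 3) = (s - 1)*(s + 2)*(s + 3)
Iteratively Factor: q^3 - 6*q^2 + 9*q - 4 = (q - 1)*(q^2 - 5*q + 4) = (q - 4)*(q - 1)*(q - 1)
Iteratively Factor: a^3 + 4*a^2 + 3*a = (a + 1)*(a^2 + 3*a) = (a + 1)*(a + 3)*(a)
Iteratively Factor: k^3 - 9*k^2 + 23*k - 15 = (k - 5)*(k^2 - 4*k + 3) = (k - 5)*(k - 1)*(k - 3)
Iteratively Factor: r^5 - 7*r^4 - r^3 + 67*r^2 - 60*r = (r)*(r^4 - 7*r^3 - r^2 + 67*r - 60) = r*(r - 5)*(r^3 - 2*r^2 - 11*r + 12) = r*(r - 5)*(r + 3)*(r^2 - 5*r + 4) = r*(r - 5)*(r - 1)*(r + 3)*(r - 4)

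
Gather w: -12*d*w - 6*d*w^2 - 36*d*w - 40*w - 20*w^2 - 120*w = w^2*(-6*d - 20) + w*(-48*d - 160)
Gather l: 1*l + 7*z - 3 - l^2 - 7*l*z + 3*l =-l^2 + l*(4 - 7*z) + 7*z - 3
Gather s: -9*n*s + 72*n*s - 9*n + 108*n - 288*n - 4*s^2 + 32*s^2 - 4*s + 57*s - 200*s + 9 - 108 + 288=-189*n + 28*s^2 + s*(63*n - 147) + 189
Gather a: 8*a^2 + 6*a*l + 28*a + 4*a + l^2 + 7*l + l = 8*a^2 + a*(6*l + 32) + l^2 + 8*l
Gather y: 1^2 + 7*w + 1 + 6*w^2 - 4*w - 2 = 6*w^2 + 3*w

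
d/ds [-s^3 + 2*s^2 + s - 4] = -3*s^2 + 4*s + 1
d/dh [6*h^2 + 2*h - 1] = 12*h + 2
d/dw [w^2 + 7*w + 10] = 2*w + 7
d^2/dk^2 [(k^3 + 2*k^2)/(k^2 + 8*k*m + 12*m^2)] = 2*(4*k^2*(k + 2)*(k + 4*m)^2 - k*(k^2 + 2*k + 2*(k + 4*m)*(3*k + 4))*(k^2 + 8*k*m + 12*m^2) + (3*k + 2)*(k^2 + 8*k*m + 12*m^2)^2)/(k^2 + 8*k*m + 12*m^2)^3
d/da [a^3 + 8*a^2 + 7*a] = 3*a^2 + 16*a + 7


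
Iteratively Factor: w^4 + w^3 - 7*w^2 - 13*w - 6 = (w + 1)*(w^3 - 7*w - 6) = (w + 1)^2*(w^2 - w - 6) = (w + 1)^2*(w + 2)*(w - 3)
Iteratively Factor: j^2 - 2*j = (j)*(j - 2)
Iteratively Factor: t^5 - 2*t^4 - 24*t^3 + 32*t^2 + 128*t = (t + 4)*(t^4 - 6*t^3 + 32*t) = (t - 4)*(t + 4)*(t^3 - 2*t^2 - 8*t) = (t - 4)^2*(t + 4)*(t^2 + 2*t) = t*(t - 4)^2*(t + 4)*(t + 2)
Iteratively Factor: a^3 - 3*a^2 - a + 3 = (a - 1)*(a^2 - 2*a - 3) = (a - 1)*(a + 1)*(a - 3)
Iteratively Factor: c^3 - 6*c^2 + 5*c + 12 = (c - 3)*(c^2 - 3*c - 4) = (c - 3)*(c + 1)*(c - 4)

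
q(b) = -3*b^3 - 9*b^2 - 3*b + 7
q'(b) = -9*b^2 - 18*b - 3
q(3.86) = -311.21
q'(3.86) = -206.58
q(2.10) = -66.77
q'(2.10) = -80.49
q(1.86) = -49.02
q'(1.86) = -67.62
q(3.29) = -207.12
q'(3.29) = -159.64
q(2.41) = -94.50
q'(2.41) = -98.65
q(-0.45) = 6.80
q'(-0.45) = 3.28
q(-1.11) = 3.34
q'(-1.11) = 5.89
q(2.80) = -137.82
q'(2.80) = -123.96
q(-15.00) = 8152.00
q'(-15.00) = -1758.00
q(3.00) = -164.00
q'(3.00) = -138.00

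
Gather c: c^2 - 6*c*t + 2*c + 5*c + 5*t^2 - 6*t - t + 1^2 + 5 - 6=c^2 + c*(7 - 6*t) + 5*t^2 - 7*t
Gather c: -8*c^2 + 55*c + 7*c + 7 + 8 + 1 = -8*c^2 + 62*c + 16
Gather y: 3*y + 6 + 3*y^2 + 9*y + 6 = 3*y^2 + 12*y + 12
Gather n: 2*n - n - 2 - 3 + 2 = n - 3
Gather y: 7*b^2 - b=7*b^2 - b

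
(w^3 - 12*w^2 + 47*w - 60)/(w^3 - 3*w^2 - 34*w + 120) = (w - 3)/(w + 6)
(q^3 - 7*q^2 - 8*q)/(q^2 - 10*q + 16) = q*(q + 1)/(q - 2)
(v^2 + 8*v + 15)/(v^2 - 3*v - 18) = (v + 5)/(v - 6)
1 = 1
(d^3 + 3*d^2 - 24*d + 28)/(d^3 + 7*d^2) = 1 - 4/d + 4/d^2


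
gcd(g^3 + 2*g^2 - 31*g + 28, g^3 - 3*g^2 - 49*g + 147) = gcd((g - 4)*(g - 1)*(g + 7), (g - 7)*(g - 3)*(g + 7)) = g + 7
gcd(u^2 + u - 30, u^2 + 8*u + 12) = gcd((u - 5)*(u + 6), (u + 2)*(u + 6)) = u + 6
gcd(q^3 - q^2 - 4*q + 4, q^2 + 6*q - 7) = q - 1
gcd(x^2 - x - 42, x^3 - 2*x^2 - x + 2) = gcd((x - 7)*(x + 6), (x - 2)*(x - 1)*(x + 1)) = 1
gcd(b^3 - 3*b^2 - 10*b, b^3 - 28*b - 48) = b + 2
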